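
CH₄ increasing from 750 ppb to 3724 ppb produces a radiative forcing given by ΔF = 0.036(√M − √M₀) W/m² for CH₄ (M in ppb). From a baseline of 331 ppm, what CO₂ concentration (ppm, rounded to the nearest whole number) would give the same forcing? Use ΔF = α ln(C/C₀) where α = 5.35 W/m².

C ≈ 415 ppm

CH₄ forcing: 0.036 × (√3724 − √750) = 0.036 × (61.0246 − 27.3861) = 0.036 × 33.6385 = 1.21099 W/m².
Set 5.35 ln(C/331) = 1.21099: ln(C/331) = 1.21099/5.35 = 0.22635, so C = 331 × e^0.22635 = 331 × 1.25401 = 415.08 ppm.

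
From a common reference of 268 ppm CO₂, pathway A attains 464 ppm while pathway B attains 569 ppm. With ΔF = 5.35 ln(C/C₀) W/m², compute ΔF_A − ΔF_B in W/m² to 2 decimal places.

ΔF_A − ΔF_B = -1.09 W/m²

ΔF_A = 5.35 ln(464/268) = 5.35 × 0.54890 = 2.9366 W/m².
ΔF_B = 5.35 ln(569/268) = 5.35 × 0.75289 = 4.0280 W/m².
Difference: 2.9366 − 4.0280 = -1.0914 W/m².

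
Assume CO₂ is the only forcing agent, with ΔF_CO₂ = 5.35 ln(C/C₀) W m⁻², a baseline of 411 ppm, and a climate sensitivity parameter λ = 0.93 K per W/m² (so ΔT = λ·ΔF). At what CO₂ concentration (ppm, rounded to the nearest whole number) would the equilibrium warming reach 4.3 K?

C ≈ 975 ppm

Required forcing: ΔF = ΔT/λ = 4.3/0.93 = 4.6237 W/m².
Then ln(C/411) = ΔF/5.35 = 4.6237/5.35 = 0.86424.
So C = 411 × e^0.86424 = 411 × 2.37320 = 975.39 ppm.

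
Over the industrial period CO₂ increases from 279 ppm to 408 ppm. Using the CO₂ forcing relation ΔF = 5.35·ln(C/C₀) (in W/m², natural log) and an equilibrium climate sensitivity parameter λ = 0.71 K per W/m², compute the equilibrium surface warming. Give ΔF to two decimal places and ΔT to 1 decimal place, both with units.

CO₂: 5.35 × ln(408/279) = 5.35 × ln(1.46237) = 5.35 × 0.38006 = 2.0333 W/m².
ΔT = λ ΔF = 0.71 × 2.03 = 1.4413 K.

ΔF = 2.03 W/m²; ΔT = 1.4 K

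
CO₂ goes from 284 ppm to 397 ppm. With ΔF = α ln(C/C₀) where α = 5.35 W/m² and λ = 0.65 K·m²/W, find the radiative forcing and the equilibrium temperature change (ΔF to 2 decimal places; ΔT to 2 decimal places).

ΔF = 1.79 W/m²; ΔT = 1.16 K

CO₂: 5.35 × ln(397/284) = 5.35 × ln(1.39789) = 5.35 × 0.33496 = 1.7920 W/m².
ΔT = λ ΔF = 0.65 × 1.79 = 1.1635 K.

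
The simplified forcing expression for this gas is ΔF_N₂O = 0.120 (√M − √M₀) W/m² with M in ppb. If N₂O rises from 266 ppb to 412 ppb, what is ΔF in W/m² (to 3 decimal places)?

N₂O: 0.120 × (√412 − √266) = 0.120 × (20.2978 − 16.3095) = 0.120 × 3.9883 = 0.4786 W/m².

ΔF = 0.479 W/m²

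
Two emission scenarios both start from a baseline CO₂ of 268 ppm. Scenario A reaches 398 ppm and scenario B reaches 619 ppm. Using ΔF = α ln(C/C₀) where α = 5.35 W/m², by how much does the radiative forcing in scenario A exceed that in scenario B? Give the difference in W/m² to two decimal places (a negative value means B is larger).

ΔF_A = 5.35 ln(398/268) = 5.35 × 0.39547 = 2.1158 W/m².
ΔF_B = 5.35 ln(619/268) = 5.35 × 0.83712 = 4.4786 W/m².
Difference: 2.1158 − 4.4786 = -2.3628 W/m².
(Equivalently, ΔF_A − ΔF_B = 5.35 ln(398/619) = 5.35 × -0.44165 = -2.3628 W/m².)

ΔF_A − ΔF_B = -2.36 W/m²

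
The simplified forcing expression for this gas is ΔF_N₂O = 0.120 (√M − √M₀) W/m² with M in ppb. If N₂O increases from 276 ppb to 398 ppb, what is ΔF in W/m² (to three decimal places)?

N₂O: 0.120 × (√398 − √276) = 0.120 × (19.9499 − 16.6132) = 0.120 × 3.3367 = 0.4004 W/m².

ΔF = 0.400 W/m²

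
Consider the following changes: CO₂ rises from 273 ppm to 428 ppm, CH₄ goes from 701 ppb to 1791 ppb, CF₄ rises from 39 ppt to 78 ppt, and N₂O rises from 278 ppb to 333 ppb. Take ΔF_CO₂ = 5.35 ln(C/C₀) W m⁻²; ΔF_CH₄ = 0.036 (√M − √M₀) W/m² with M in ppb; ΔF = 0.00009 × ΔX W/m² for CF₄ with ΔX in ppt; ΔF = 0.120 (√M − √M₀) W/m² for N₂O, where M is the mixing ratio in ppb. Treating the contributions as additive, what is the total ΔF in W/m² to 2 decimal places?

ΔF = 3.17 W/m²

CO₂: 5.35 × ln(428/273) = 5.35 × ln(1.56777) = 5.35 × 0.44965 = 2.4056 W/m².
CH₄: 0.036 × (√1791 − √701) = 0.036 × (42.3202 − 26.4764) = 0.036 × 15.8438 = 0.5704 W/m².
CF₄: ΔF = 0.00009 × (78 − 39) = 0.00009 × 39 = 0.0035 W/m².
N₂O: 0.120 × (√333 − √278) = 0.120 × (18.2483 − 16.6733) = 0.120 × 1.5750 = 0.1890 W/m².
Total ΔF = 2.4056 + 0.5704 + 0.0035 + 0.1890 = 3.1685 W/m².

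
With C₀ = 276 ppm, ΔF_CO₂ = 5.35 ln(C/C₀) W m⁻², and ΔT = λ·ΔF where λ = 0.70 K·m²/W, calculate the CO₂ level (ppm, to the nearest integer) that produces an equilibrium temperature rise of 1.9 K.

Required forcing: ΔF = ΔT/λ = 1.9/0.70 = 2.7143 W/m².
Then ln(C/276) = ΔF/5.35 = 2.7143/5.35 = 0.50735.
So C = 276 × e^0.50735 = 276 × 1.66088 = 458.40 ppm.

C ≈ 458 ppm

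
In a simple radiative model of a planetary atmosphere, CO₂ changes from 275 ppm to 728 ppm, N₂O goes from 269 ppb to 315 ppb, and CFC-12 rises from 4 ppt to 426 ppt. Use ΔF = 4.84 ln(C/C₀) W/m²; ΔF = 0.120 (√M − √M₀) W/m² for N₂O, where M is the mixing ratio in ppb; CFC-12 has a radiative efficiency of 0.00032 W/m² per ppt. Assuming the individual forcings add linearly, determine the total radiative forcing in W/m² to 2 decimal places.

CO₂: 4.84 × ln(728/275) = 4.84 × ln(2.64727) = 4.84 × 0.97353 = 4.7119 W/m².
N₂O: 0.120 × (√315 − √269) = 0.120 × (17.7482 − 16.4012) = 0.120 × 1.3470 = 0.1616 W/m².
CFC-12: ΔF = 0.00032 × (426 − 4) = 0.00032 × 422 = 0.1350 W/m².
Total ΔF = 4.7119 + 0.1616 + 0.1350 = 5.0085 W/m².

ΔF = 5.01 W/m²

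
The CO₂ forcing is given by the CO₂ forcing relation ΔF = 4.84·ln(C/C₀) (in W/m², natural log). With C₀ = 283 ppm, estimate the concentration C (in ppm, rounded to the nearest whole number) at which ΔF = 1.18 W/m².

Set 4.84 ln(C/283) = 1.18, so ln(C/283) = 1.18/4.84 = 0.24380.
Then C/283 = e^0.24380 = 1.27609, giving C = 283 × 1.27609 = 361.13 ppm.

C ≈ 361 ppm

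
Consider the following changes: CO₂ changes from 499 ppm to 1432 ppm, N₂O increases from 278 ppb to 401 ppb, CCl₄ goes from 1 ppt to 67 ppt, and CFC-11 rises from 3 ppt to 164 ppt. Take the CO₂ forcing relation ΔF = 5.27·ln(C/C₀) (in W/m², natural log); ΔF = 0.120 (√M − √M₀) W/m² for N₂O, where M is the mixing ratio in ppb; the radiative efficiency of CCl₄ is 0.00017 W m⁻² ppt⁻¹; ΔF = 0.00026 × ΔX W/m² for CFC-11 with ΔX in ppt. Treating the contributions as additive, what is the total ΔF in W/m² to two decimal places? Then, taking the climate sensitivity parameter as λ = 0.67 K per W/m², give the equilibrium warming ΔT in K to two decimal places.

CO₂: 5.27 × ln(1432/499) = 5.27 × ln(2.86974) = 5.27 × 1.05422 = 5.5557 W/m².
N₂O: 0.120 × (√401 − √278) = 0.120 × (20.0250 − 16.6733) = 0.120 × 3.3517 = 0.4022 W/m².
CCl₄: ΔF = 0.00017 × (67 − 1) = 0.00017 × 66 = 0.0112 W/m².
CFC-11: ΔF = 0.00026 × (164 − 3) = 0.00026 × 161 = 0.0419 W/m².
Total ΔF = 5.5557 + 0.4022 + 0.0112 + 0.0419 = 6.0110 W/m².
ΔT = λ ΔF = 0.67 × 6.01 = 4.0267 K.

ΔF = 6.01 W/m²; ΔT = 4.03 K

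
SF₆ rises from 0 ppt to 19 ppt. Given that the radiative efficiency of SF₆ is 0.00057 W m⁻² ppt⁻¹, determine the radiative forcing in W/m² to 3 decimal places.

ΔF = 0.011 W/m²

SF₆: ΔF = 0.00057 × (19 − 0) = 0.00057 × 19 = 0.0108 W/m².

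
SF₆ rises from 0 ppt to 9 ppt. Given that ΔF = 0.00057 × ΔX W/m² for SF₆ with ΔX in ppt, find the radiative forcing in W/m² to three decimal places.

ΔF = 0.005 W/m²

SF₆: ΔF = 0.00057 × (9 − 0) = 0.00057 × 9 = 0.0051 W/m².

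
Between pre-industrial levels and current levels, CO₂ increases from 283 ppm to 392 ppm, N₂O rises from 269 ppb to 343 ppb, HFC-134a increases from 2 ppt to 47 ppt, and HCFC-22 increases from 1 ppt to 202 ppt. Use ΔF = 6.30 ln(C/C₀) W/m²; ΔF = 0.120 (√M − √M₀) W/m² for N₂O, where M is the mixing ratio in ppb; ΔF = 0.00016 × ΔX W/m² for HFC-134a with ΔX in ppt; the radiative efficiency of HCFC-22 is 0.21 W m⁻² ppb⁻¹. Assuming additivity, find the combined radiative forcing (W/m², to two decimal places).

CO₂: 6.30 × ln(392/283) = 6.30 × ln(1.38516) = 6.30 × 0.32582 = 2.0527 W/m².
N₂O: 0.120 × (√343 − √269) = 0.120 × (18.5203 − 16.4012) = 0.120 × 2.1191 = 0.2543 W/m².
HFC-134a: ΔF = 0.00016 × (47 − 2) = 0.00016 × 45 = 0.0072 W/m².
HCFC-22: Δ = 202 − 1 = 201 ppt = 0.201 ppb; ΔF = 0.21 × 0.201 = 0.0422 W/m².
Total ΔF = 2.0527 + 0.2543 + 0.0072 + 0.0422 = 2.3564 W/m².

ΔF = 2.36 W/m²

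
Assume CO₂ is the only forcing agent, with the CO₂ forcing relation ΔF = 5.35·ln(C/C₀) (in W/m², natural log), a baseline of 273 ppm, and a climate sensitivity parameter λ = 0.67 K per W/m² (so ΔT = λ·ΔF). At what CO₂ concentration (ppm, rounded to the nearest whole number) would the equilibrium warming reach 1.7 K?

Required forcing: ΔF = ΔT/λ = 1.7/0.67 = 2.5373 W/m².
Then ln(C/273) = ΔF/5.35 = 2.5373/5.35 = 0.47426.
So C = 273 × e^0.47426 = 273 × 1.60682 = 438.66 ppm.

C ≈ 439 ppm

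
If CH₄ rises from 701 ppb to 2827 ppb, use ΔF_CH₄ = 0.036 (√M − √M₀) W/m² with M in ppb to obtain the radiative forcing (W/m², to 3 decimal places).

ΔF = 0.961 W/m²

CH₄: 0.036 × (√2827 − √701) = 0.036 × (53.1695 − 26.4764) = 0.036 × 26.6931 = 0.9610 W/m².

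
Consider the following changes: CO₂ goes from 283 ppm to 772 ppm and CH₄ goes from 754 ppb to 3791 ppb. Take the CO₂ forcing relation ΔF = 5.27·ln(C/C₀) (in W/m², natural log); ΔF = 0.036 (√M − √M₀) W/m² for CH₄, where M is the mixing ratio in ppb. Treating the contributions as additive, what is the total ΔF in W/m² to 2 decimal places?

ΔF = 6.52 W/m²

CO₂: 5.27 × ln(772/283) = 5.27 × ln(2.72792) = 5.27 × 1.00354 = 5.2887 W/m².
CH₄: 0.036 × (√3791 − √754) = 0.036 × (61.5711 − 27.4591) = 0.036 × 34.1120 = 1.2280 W/m².
Total ΔF = 5.2887 + 1.2280 = 6.5167 W/m².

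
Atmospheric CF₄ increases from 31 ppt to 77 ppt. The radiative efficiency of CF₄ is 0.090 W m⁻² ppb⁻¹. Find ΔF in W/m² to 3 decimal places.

ΔF = 0.004 W/m²

CF₄: Δ = 77 − 31 = 46 ppt = 0.046 ppb; ΔF = 0.090 × 0.046 = 0.0041 W/m².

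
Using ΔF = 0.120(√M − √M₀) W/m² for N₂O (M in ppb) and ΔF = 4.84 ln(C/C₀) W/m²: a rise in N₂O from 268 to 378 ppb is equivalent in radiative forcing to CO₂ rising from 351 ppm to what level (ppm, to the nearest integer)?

C ≈ 379 ppm

N₂O forcing: 0.120 × (√378 − √268) = 0.120 × (19.4422 − 16.3707) = 0.120 × 3.0715 = 0.36858 W/m².
Set 4.84 ln(C/351) = 0.36858: ln(C/351) = 0.36858/4.84 = 0.07615, so C = 351 × e^0.07615 = 351 × 1.07912 = 378.77 ppm.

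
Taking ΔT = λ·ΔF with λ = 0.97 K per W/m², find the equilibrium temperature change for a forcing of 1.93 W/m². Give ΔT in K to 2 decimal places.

ΔT = 1.87 K

ΔT = λ ΔF = 0.97 × 1.93 = 1.8721 K.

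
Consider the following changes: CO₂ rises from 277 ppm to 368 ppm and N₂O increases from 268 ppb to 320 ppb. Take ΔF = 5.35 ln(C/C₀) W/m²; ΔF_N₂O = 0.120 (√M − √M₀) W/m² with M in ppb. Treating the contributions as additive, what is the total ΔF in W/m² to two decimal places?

CO₂: 5.35 × ln(368/277) = 5.35 × ln(1.32852) = 5.35 × 0.28407 = 1.5198 W/m².
N₂O: 0.120 × (√320 − √268) = 0.120 × (17.8885 − 16.3707) = 0.120 × 1.5178 = 0.1821 W/m².
Total ΔF = 1.5198 + 0.1821 = 1.7019 W/m².

ΔF = 1.70 W/m²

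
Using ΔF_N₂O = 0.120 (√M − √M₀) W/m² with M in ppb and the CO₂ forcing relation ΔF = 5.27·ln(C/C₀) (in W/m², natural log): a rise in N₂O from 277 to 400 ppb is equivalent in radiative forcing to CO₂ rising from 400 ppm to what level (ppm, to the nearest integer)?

C ≈ 432 ppm

N₂O forcing: 0.120 × (√400 − √277) = 0.120 × (20.0000 − 16.6433) = 0.120 × 3.3567 = 0.40280 W/m².
Set 5.27 ln(C/400) = 0.40280: ln(C/400) = 0.40280/5.27 = 0.07643, so C = 400 × e^0.07643 = 400 × 1.07943 = 431.77 ppm.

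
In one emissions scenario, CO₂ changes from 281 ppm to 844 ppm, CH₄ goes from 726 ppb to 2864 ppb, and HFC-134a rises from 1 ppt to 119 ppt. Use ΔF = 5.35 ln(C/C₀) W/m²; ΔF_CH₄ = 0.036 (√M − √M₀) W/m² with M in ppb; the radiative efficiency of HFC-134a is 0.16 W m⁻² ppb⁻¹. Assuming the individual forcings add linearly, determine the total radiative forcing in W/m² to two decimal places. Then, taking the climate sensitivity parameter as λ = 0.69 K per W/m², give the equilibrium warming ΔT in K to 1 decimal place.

ΔF = 6.86 W/m²; ΔT = 4.7 K

CO₂: 5.35 × ln(844/281) = 5.35 × ln(3.00356) = 5.35 × 1.09980 = 5.8839 W/m².
CH₄: 0.036 × (√2864 − √726) = 0.036 × (53.5164 − 26.9444) = 0.036 × 26.5720 = 0.9566 W/m².
HFC-134a: Δ = 119 − 1 = 118 ppt = 0.118 ppb; ΔF = 0.16 × 0.118 = 0.0189 W/m².
Total ΔF = 5.8839 + 0.9566 + 0.0189 = 6.8594 W/m².
ΔT = λ ΔF = 0.69 × 6.86 = 4.7334 K.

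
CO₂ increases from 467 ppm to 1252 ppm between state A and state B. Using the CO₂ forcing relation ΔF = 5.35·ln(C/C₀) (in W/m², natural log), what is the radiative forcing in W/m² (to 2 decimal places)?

ΔF = 5.28 W/m²

CO₂: 5.35 × ln(1252/467) = 5.35 × ln(2.68094) = 5.35 × 0.98617 = 5.2760 W/m².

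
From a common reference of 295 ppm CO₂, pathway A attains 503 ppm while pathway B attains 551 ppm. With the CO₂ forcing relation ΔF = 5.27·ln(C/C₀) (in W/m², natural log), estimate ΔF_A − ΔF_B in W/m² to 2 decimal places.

ΔF_A = 5.27 ln(503/295) = 5.27 × 0.53361 = 2.8121 W/m².
ΔF_B = 5.27 ln(551/295) = 5.27 × 0.62476 = 3.2925 W/m².
Difference: 2.8121 − 3.2925 = -0.4804 W/m².

ΔF_A − ΔF_B = -0.48 W/m²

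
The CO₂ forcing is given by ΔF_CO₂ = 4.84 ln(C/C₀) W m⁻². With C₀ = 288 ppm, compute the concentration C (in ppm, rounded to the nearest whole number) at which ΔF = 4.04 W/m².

Set 4.84 ln(C/288) = 4.04, so ln(C/288) = 4.04/4.84 = 0.83471.
Then C/288 = e^0.83471 = 2.30415, giving C = 288 × 2.30415 = 663.60 ppm.

C ≈ 664 ppm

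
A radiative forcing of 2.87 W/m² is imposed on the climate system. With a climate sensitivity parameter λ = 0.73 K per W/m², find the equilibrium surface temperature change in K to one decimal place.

ΔT = 2.1 K

ΔT = λ ΔF = 0.73 × 2.87 = 2.0951 K.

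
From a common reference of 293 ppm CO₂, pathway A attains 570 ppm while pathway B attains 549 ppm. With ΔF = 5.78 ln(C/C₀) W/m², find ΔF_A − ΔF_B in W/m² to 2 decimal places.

ΔF_A − ΔF_B = 0.22 W/m²

ΔF_A = 5.78 ln(570/293) = 5.78 × 0.66546 = 3.8464 W/m².
ΔF_B = 5.78 ln(549/293) = 5.78 × 0.62793 = 3.6294 W/m².
Difference: 3.8464 − 3.6294 = 0.2170 W/m².
(Equivalently, ΔF_A − ΔF_B = 5.78 ln(570/549) = 5.78 × 0.03754 = 0.2170 W/m².)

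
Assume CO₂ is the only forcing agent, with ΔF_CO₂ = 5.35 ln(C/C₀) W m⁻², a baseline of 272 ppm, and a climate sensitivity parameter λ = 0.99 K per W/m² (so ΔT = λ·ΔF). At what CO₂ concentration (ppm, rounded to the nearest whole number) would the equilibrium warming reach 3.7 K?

C ≈ 547 ppm

Required forcing: ΔF = ΔT/λ = 3.7/0.99 = 3.7374 W/m².
Then ln(C/272) = ΔF/5.35 = 3.7374/5.35 = 0.69858.
So C = 272 × e^0.69858 = 272 × 2.01090 = 546.96 ppm.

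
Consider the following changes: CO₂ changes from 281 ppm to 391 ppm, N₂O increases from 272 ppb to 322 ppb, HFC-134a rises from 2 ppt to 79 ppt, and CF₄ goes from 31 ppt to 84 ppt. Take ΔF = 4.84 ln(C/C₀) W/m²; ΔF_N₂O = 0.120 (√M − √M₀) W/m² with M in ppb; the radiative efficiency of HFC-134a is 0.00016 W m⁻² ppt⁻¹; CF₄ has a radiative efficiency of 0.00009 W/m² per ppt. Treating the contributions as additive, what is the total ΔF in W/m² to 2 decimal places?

ΔF = 1.79 W/m²

CO₂: 4.84 × ln(391/281) = 4.84 × ln(1.39146) = 4.84 × 0.33035 = 1.5989 W/m².
N₂O: 0.120 × (√322 − √272) = 0.120 × (17.9444 − 16.4924) = 0.120 × 1.4520 = 0.1742 W/m².
HFC-134a: ΔF = 0.00016 × (79 − 2) = 0.00016 × 77 = 0.0123 W/m².
CF₄: ΔF = 0.00009 × (84 − 31) = 0.00009 × 53 = 0.0048 W/m².
Total ΔF = 1.5989 + 0.1742 + 0.0123 + 0.0048 = 1.7902 W/m².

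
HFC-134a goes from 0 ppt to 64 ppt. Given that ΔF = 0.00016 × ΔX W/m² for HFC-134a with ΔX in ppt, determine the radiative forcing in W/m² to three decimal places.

HFC-134a: ΔF = 0.00016 × (64 − 0) = 0.00016 × 64 = 0.0102 W/m².

ΔF = 0.010 W/m²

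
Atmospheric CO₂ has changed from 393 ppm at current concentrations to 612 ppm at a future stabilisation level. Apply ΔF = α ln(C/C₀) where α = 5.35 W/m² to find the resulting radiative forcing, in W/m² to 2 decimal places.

CO₂: 5.35 × ln(612/393) = 5.35 × ln(1.55725) = 5.35 × 0.44292 = 2.3696 W/m².

ΔF = 2.37 W/m²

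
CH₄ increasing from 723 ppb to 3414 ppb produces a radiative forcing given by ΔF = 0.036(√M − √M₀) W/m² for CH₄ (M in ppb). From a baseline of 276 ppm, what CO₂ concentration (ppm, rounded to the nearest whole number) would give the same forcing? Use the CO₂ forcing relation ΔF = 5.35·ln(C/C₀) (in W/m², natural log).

C ≈ 341 ppm

CH₄ forcing: 0.036 × (√3414 − √723) = 0.036 × (58.4294 − 26.8887) = 0.036 × 31.5407 = 1.13547 W/m².
Set 5.35 ln(C/276) = 1.13547: ln(C/276) = 1.13547/5.35 = 0.21224, so C = 276 × e^0.21224 = 276 × 1.23644 = 341.26 ppm.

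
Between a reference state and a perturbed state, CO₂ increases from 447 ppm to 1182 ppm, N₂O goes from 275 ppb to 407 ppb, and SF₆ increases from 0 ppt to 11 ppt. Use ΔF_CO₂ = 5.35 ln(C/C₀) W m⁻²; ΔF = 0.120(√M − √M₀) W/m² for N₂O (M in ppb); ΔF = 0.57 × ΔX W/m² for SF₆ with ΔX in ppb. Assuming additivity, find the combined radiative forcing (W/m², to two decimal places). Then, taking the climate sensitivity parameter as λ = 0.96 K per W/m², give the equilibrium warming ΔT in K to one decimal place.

ΔF = 5.64 W/m²; ΔT = 5.4 K

CO₂: 5.35 × ln(1182/447) = 5.35 × ln(2.64430) = 5.35 × 0.97241 = 5.2024 W/m².
N₂O: 0.120 × (√407 − √275) = 0.120 × (20.1742 − 16.5831) = 0.120 × 3.5911 = 0.4309 W/m².
SF₆: Δ = 11 − 0 = 11 ppt = 0.011 ppb; ΔF = 0.57 × 0.011 = 0.0063 W/m².
Total ΔF = 5.2024 + 0.4309 + 0.0063 = 5.6396 W/m².
ΔT = λ ΔF = 0.96 × 5.64 = 5.4144 K.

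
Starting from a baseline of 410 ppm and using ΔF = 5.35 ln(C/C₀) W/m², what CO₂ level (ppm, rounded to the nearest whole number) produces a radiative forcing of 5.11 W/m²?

C ≈ 1066 ppm

Set 5.35 ln(C/410) = 5.11, so ln(C/410) = 5.11/5.35 = 0.95514.
Then C/410 = e^0.95514 = 2.59903, giving C = 410 × 2.59903 = 1065.60 ppm.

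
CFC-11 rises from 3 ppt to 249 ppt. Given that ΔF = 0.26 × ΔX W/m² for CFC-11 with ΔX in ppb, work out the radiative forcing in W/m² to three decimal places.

CFC-11: Δ = 249 − 3 = 246 ppt = 0.246 ppb; ΔF = 0.26 × 0.246 = 0.0640 W/m².

ΔF = 0.064 W/m²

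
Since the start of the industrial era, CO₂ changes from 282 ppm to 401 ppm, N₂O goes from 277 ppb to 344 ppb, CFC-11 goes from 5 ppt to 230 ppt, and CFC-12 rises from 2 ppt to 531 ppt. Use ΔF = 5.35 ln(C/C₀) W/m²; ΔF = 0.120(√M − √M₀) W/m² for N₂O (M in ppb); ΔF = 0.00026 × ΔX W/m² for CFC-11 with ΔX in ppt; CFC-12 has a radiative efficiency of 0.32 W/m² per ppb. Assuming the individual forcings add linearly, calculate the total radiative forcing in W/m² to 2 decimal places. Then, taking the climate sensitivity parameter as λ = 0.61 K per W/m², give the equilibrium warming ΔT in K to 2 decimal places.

ΔF = 2.34 W/m²; ΔT = 1.43 K

CO₂: 5.35 × ln(401/282) = 5.35 × ln(1.42199) = 5.35 × 0.35206 = 1.8835 W/m².
N₂O: 0.120 × (√344 − √277) = 0.120 × (18.5472 − 16.6433) = 0.120 × 1.9039 = 0.2285 W/m².
CFC-11: ΔF = 0.00026 × (230 − 5) = 0.00026 × 225 = 0.0585 W/m².
CFC-12: Δ = 531 − 2 = 529 ppt = 0.529 ppb; ΔF = 0.32 × 0.529 = 0.1693 W/m².
Total ΔF = 1.8835 + 0.2285 + 0.0585 + 0.1693 = 2.3398 W/m².
ΔT = λ ΔF = 0.61 × 2.34 = 1.4274 K.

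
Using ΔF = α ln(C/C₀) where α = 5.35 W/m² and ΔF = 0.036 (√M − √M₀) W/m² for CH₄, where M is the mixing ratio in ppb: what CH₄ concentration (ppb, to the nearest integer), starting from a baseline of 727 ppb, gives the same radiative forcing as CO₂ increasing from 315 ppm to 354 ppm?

M ≈ 1963 ppb

CO₂ forcing: 5.35 × ln(354/315) = 5.35 × 0.116724 = 0.62447 W/m².
Set 0.036(√M − √727) = 0.62447: √M = 0.62447/0.036 + √727 = 17.3464 + 26.9629 = 44.3093.
M = (44.3093)² = 1963.31 ppb.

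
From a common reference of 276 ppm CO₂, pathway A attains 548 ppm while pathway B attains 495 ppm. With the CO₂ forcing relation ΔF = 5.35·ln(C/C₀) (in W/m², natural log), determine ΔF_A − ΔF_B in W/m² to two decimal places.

ΔF_A = 5.35 ln(548/276) = 5.35 × 0.68587 = 3.6694 W/m².
ΔF_B = 5.35 ln(495/276) = 5.35 × 0.58416 = 3.1253 W/m².
Difference: 3.6694 − 3.1253 = 0.5441 W/m².

ΔF_A − ΔF_B = 0.54 W/m²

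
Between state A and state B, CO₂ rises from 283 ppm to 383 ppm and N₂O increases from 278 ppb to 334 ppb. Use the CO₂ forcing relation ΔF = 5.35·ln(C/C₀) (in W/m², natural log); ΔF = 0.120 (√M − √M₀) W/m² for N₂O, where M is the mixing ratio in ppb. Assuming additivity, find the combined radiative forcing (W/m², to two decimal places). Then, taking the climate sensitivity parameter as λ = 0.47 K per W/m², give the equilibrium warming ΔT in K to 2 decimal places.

CO₂: 5.35 × ln(383/283) = 5.35 × ln(1.35336) = 5.35 × 0.30259 = 1.6189 W/m².
N₂O: 0.120 × (√334 − √278) = 0.120 × (18.2757 − 16.6733) = 0.120 × 1.6024 = 0.1923 W/m².
Total ΔF = 1.6189 + 0.1923 = 1.8112 W/m².
ΔT = λ ΔF = 0.47 × 1.81 = 0.8507 K.

ΔF = 1.81 W/m²; ΔT = 0.85 K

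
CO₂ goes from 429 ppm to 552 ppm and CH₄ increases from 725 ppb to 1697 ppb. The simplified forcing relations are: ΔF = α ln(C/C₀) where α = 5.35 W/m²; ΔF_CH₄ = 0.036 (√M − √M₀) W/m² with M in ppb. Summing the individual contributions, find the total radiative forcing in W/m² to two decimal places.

CO₂: 5.35 × ln(552/429) = 5.35 × ln(1.28671) = 5.35 × 0.25209 = 1.3487 W/m².
CH₄: 0.036 × (√1697 − √725) = 0.036 × (41.1947 − 26.9258) = 0.036 × 14.2689 = 0.5137 W/m².
Total ΔF = 1.3487 + 0.5137 = 1.8624 W/m².

ΔF = 1.86 W/m²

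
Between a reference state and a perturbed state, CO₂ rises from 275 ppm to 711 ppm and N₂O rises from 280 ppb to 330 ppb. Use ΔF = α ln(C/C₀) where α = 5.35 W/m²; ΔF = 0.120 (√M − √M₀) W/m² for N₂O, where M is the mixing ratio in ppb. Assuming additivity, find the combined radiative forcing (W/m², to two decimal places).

CO₂: 5.35 × ln(711/275) = 5.35 × ln(2.58545) = 5.35 × 0.94990 = 5.0820 W/m².
N₂O: 0.120 × (√330 − √280) = 0.120 × (18.1659 − 16.7332) = 0.120 × 1.4327 = 0.1719 W/m².
Total ΔF = 5.0820 + 0.1719 = 5.2539 W/m².

ΔF = 5.25 W/m²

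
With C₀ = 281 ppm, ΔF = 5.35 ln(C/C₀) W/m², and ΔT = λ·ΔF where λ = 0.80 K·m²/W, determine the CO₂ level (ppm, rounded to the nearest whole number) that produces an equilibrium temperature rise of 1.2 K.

C ≈ 372 ppm

Required forcing: ΔF = ΔT/λ = 1.2/0.80 = 1.5000 W/m².
Then ln(C/281) = ΔF/5.35 = 1.5000/5.35 = 0.28037.
So C = 281 × e^0.28037 = 281 × 1.32362 = 371.94 ppm.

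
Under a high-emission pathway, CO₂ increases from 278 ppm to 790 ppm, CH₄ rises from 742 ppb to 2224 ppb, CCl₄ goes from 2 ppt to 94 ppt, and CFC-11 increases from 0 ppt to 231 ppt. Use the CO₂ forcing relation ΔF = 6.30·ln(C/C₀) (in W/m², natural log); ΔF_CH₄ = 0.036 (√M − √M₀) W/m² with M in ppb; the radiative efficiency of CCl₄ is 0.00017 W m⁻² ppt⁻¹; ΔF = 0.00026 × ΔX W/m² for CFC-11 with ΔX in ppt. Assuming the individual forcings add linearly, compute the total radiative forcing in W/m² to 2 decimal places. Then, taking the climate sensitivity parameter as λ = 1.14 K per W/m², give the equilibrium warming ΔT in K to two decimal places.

ΔF = 7.37 W/m²; ΔT = 8.40 K

CO₂: 6.30 × ln(790/278) = 6.30 × ln(2.84173) = 6.30 × 1.04441 = 6.5798 W/m².
CH₄: 0.036 × (√2224 − √742) = 0.036 × (47.1593 − 27.2397) = 0.036 × 19.9196 = 0.7171 W/m².
CCl₄: ΔF = 0.00017 × (94 − 2) = 0.00017 × 92 = 0.0156 W/m².
CFC-11: ΔF = 0.00026 × (231 − 0) = 0.00026 × 231 = 0.0601 W/m².
Total ΔF = 6.5798 + 0.7171 + 0.0156 + 0.0601 = 7.3726 W/m².
ΔT = λ ΔF = 1.14 × 7.37 = 8.4018 K.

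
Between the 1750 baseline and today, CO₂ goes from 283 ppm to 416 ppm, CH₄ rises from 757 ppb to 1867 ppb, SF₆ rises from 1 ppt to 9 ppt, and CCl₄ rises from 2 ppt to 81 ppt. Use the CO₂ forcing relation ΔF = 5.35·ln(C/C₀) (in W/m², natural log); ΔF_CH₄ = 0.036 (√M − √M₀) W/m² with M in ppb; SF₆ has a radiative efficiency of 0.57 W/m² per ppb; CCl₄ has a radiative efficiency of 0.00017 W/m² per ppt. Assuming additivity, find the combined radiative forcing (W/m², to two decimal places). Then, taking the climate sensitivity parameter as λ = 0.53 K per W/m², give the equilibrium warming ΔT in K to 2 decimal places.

ΔF = 2.64 W/m²; ΔT = 1.40 K

CO₂: 5.35 × ln(416/283) = 5.35 × ln(1.46996) = 5.35 × 0.38524 = 2.0610 W/m².
CH₄: 0.036 × (√1867 − √757) = 0.036 × (43.2088 − 27.5136) = 0.036 × 15.6952 = 0.5650 W/m².
SF₆: Δ = 9 − 1 = 8 ppt = 0.008 ppb; ΔF = 0.57 × 0.008 = 0.0046 W/m².
CCl₄: ΔF = 0.00017 × (81 − 2) = 0.00017 × 79 = 0.0134 W/m².
Total ΔF = 2.0610 + 0.5650 + 0.0046 + 0.0134 = 2.6440 W/m².
ΔT = λ ΔF = 0.53 × 2.64 = 1.3992 K.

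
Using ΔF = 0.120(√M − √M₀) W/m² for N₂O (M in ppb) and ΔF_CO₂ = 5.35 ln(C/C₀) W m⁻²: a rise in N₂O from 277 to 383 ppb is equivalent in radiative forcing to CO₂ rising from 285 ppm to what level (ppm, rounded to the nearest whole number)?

C ≈ 304 ppm

N₂O forcing: 0.120 × (√383 − √277) = 0.120 × (19.5704 − 16.6433) = 0.120 × 2.9271 = 0.35125 W/m².
Set 5.35 ln(C/285) = 0.35125: ln(C/285) = 0.35125/5.35 = 0.06565, so C = 285 × e^0.06565 = 285 × 1.06785 = 304.34 ppm.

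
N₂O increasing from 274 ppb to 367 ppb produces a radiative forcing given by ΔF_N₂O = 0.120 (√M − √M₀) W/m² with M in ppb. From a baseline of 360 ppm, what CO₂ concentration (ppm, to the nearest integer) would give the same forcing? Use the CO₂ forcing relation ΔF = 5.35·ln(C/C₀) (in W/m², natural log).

C ≈ 382 ppm

N₂O forcing: 0.120 × (√367 − √274) = 0.120 × (19.1572 − 16.5529) = 0.120 × 2.6043 = 0.31252 W/m².
Set 5.35 ln(C/360) = 0.31252: ln(C/360) = 0.31252/5.35 = 0.05841, so C = 360 × e^0.05841 = 360 × 1.06015 = 381.65 ppm.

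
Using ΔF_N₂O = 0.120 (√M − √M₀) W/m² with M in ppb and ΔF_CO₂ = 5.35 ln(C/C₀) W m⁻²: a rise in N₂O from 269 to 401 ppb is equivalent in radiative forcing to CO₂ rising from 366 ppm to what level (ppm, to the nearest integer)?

N₂O forcing: 0.120 × (√401 − √269) = 0.120 × (20.0250 − 16.4012) = 0.120 × 3.6238 = 0.43486 W/m².
Set 5.35 ln(C/366) = 0.43486: ln(C/366) = 0.43486/5.35 = 0.08128, so C = 366 × e^0.08128 = 366 × 1.08467 = 396.99 ppm.

C ≈ 397 ppm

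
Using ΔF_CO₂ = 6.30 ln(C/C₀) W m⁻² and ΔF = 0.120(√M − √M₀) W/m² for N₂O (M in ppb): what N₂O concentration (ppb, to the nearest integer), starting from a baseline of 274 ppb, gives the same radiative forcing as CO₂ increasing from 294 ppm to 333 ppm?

M ≈ 533 ppb

CO₂ forcing: 6.30 × ln(333/294) = 6.30 × 0.124563 = 0.78475 W/m².
Set 0.120(√M − √274) = 0.78475: √M = 0.78475/0.120 + √274 = 6.5396 + 16.5529 = 23.0925.
M = (23.0925)² = 533.26 ppb.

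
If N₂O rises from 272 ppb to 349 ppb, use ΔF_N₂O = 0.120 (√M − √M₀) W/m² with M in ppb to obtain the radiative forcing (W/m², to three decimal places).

N₂O: 0.120 × (√349 − √272) = 0.120 × (18.6815 − 16.4924) = 0.120 × 2.1891 = 0.2627 W/m².

ΔF = 0.263 W/m²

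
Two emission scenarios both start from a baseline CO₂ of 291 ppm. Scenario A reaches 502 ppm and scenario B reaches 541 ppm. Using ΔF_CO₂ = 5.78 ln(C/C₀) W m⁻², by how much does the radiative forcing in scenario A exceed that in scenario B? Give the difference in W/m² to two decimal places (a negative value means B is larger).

ΔF_A − ΔF_B = -0.43 W/m²

ΔF_A = 5.78 ln(502/291) = 5.78 × 0.54528 = 3.1517 W/m².
ΔF_B = 5.78 ln(541/291) = 5.78 × 0.62010 = 3.5842 W/m².
Difference: 3.1517 − 3.5842 = -0.4325 W/m².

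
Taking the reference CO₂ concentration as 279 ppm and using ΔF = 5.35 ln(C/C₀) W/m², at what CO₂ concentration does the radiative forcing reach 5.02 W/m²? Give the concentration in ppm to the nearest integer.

C ≈ 713 ppm

Set 5.35 ln(C/279) = 5.02, so ln(C/279) = 5.02/5.35 = 0.93832.
Then C/279 = e^0.93832 = 2.55568, giving C = 279 × 2.55568 = 713.03 ppm.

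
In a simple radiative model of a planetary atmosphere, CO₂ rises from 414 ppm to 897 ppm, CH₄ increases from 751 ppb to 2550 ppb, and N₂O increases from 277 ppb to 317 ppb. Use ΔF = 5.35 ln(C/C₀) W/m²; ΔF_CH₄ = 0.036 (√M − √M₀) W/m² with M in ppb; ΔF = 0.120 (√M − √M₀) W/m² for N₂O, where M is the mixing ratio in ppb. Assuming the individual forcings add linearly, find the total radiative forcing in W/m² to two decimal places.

ΔF = 5.11 W/m²

CO₂: 5.35 × ln(897/414) = 5.35 × ln(2.16667) = 5.35 × 0.77319 = 4.1366 W/m².
CH₄: 0.036 × (√2550 − √751) = 0.036 × (50.4975 − 27.4044) = 0.036 × 23.0931 = 0.8314 W/m².
N₂O: 0.120 × (√317 − √277) = 0.120 × (17.8045 − 16.6433) = 0.120 × 1.1612 = 0.1393 W/m².
Total ΔF = 4.1366 + 0.8314 + 0.1393 = 5.1073 W/m².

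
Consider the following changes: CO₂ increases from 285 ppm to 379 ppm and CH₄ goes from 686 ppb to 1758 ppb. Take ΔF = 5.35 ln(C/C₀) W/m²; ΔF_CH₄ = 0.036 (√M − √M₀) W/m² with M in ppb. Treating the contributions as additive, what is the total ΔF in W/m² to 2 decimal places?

ΔF = 2.09 W/m²

CO₂: 5.35 × ln(379/285) = 5.35 × ln(1.32982) = 5.35 × 0.28504 = 1.5250 W/m².
CH₄: 0.036 × (√1758 − √686) = 0.036 × (41.9285 − 26.1916) = 0.036 × 15.7369 = 0.5665 W/m².
Total ΔF = 1.5250 + 0.5665 = 2.0915 W/m².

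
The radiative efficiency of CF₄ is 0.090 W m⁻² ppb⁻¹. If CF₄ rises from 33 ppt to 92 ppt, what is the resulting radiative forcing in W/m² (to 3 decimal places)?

ΔF = 0.005 W/m²

CF₄: Δ = 92 − 33 = 59 ppt = 0.059 ppb; ΔF = 0.090 × 0.059 = 0.0053 W/m².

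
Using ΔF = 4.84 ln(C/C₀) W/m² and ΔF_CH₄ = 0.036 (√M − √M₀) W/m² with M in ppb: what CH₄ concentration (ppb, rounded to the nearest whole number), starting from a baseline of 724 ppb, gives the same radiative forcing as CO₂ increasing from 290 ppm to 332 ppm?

CO₂ forcing: 4.84 × ln(332/290) = 4.84 × 0.135254 = 0.65463 W/m².
Set 0.036(√M − √724) = 0.65463: √M = 0.65463/0.036 + √724 = 18.1842 + 26.9072 = 45.0914.
M = (45.0914)² = 2033.23 ppb.

M ≈ 2033 ppb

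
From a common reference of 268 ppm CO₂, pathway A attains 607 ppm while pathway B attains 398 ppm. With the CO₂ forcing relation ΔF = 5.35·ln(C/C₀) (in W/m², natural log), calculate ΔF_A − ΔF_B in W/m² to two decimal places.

ΔF_A = 5.35 ln(607/268) = 5.35 × 0.81754 = 4.3738 W/m².
ΔF_B = 5.35 ln(398/268) = 5.35 × 0.39547 = 2.1158 W/m².
Difference: 4.3738 − 2.1158 = 2.2580 W/m².

ΔF_A − ΔF_B = 2.26 W/m²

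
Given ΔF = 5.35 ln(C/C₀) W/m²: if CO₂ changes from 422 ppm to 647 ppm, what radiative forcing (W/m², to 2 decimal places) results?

ΔF = 2.29 W/m²

CO₂: 5.35 × ln(647/422) = 5.35 × ln(1.53318) = 5.35 × 0.42734 = 2.2863 W/m².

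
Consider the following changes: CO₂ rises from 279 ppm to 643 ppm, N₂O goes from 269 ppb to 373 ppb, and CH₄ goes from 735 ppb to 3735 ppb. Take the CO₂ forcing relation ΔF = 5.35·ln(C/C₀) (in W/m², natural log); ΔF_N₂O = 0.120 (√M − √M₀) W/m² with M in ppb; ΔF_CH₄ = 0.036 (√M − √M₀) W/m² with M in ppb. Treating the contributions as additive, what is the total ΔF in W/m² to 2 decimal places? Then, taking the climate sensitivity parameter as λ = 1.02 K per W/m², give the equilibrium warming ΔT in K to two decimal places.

ΔF = 6.04 W/m²; ΔT = 6.16 K

CO₂: 5.35 × ln(643/279) = 5.35 × ln(2.30466) = 5.35 × 0.83493 = 4.4669 W/m².
N₂O: 0.120 × (√373 − √269) = 0.120 × (19.3132 − 16.4012) = 0.120 × 2.9120 = 0.3494 W/m².
CH₄: 0.036 × (√3735 − √735) = 0.036 × (61.1146 − 27.1109) = 0.036 × 34.0037 = 1.2241 W/m².
Total ΔF = 4.4669 + 0.3494 + 1.2241 = 6.0404 W/m².
ΔT = λ ΔF = 1.02 × 6.04 = 6.1608 K.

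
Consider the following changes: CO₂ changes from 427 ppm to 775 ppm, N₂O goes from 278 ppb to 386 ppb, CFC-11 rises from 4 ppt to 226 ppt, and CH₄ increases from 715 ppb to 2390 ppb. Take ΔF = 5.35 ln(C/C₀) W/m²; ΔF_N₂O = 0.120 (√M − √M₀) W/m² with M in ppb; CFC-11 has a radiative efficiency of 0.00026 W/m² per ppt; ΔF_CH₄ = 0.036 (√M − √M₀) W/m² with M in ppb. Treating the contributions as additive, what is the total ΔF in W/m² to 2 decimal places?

ΔF = 4.40 W/m²

CO₂: 5.35 × ln(775/427) = 5.35 × ln(1.81499) = 5.35 × 0.59608 = 3.1890 W/m².
N₂O: 0.120 × (√386 − √278) = 0.120 × (19.6469 − 16.6733) = 0.120 × 2.9736 = 0.3568 W/m².
CFC-11: ΔF = 0.00026 × (226 − 4) = 0.00026 × 222 = 0.0577 W/m².
CH₄: 0.036 × (√2390 − √715) = 0.036 × (48.8876 − 26.7395) = 0.036 × 22.1481 = 0.7973 W/m².
Total ΔF = 3.1890 + 0.3568 + 0.0577 + 0.7973 = 4.4008 W/m².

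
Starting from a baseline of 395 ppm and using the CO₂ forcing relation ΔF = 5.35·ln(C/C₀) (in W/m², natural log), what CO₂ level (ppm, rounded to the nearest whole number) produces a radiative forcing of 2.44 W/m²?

Set 5.35 ln(C/395) = 2.44, so ln(C/395) = 2.44/5.35 = 0.45607.
Then C/395 = e^0.45607 = 1.57786, giving C = 395 × 1.57786 = 623.25 ppm.

C ≈ 623 ppm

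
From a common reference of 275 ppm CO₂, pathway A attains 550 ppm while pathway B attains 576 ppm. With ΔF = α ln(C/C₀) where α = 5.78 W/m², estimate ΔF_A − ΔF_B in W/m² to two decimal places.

ΔF_A − ΔF_B = -0.27 W/m²

ΔF_A = 5.78 ln(550/275) = 5.78 × 0.69315 = 4.0064 W/m².
ΔF_B = 5.78 ln(576/275) = 5.78 × 0.73934 = 4.2734 W/m².
Difference: 4.0064 − 4.2734 = -0.2670 W/m².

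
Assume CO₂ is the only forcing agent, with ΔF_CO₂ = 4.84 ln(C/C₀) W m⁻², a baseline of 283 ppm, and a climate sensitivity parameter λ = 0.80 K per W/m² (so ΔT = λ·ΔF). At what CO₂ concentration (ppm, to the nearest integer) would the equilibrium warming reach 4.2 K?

Required forcing: ΔF = ΔT/λ = 4.2/0.80 = 5.2500 W/m².
Then ln(C/283) = ΔF/4.84 = 5.2500/4.84 = 1.08471.
So C = 283 × e^1.08471 = 283 × 2.95858 = 837.28 ppm.

C ≈ 837 ppm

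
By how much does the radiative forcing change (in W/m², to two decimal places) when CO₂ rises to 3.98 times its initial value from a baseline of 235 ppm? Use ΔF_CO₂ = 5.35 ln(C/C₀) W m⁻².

Because the forcing depends only on the ratio C/C₀, the initial concentration does not enter.
ΔF = 5.35 × ln(3.98) = 5.35 × 1.38128 = 7.3898 W/m².

ΔF = 7.39 W/m²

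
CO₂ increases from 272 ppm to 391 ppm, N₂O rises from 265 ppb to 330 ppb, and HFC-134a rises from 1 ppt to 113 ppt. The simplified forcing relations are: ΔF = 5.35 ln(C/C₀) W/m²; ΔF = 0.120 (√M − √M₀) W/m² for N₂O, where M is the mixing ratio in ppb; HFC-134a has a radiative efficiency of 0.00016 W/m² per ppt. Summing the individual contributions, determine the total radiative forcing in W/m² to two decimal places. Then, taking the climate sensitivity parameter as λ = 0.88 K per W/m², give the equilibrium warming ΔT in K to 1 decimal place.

ΔF = 2.19 W/m²; ΔT = 1.9 K

CO₂: 5.35 × ln(391/272) = 5.35 × ln(1.43750) = 5.35 × 0.36291 = 1.9416 W/m².
N₂O: 0.120 × (√330 − √265) = 0.120 × (18.1659 − 16.2788) = 0.120 × 1.8871 = 0.2265 W/m².
HFC-134a: ΔF = 0.00016 × (113 − 1) = 0.00016 × 112 = 0.0179 W/m².
Total ΔF = 1.9416 + 0.2265 + 0.0179 = 2.1860 W/m².
ΔT = λ ΔF = 0.88 × 2.19 = 1.9272 K.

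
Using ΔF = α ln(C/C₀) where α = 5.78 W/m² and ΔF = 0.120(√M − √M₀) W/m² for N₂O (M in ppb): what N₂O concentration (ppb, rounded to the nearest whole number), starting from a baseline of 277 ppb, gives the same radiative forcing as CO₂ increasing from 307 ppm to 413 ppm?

M ≈ 957 ppb

CO₂ forcing: 5.78 × ln(413/307) = 5.78 × 0.296600 = 1.71435 W/m².
Set 0.120(√M − √277) = 1.71435: √M = 1.71435/0.120 + √277 = 14.2863 + 16.6433 = 30.9296.
M = (30.9296)² = 956.64 ppb.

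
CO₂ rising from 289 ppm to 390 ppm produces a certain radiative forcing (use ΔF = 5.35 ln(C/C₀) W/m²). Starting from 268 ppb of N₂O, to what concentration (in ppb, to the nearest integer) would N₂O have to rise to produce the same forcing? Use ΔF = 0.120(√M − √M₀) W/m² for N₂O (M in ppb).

M ≈ 884 ppb

CO₂ forcing: 5.35 × ln(390/289) = 5.35 × 0.299720 = 1.60350 W/m².
Set 0.120(√M − √268) = 1.60350: √M = 1.60350/0.120 + √268 = 13.3625 + 16.3707 = 29.7332.
M = (29.7332)² = 884.06 ppb.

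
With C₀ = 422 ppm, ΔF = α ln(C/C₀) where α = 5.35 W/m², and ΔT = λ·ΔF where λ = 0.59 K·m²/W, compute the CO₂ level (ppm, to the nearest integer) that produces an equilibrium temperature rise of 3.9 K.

Required forcing: ΔF = ΔT/λ = 3.9/0.59 = 6.6102 W/m².
Then ln(C/422) = ΔF/5.35 = 6.6102/5.35 = 1.23555.
So C = 422 × e^1.23555 = 422 × 3.44027 = 1451.79 ppm.

C ≈ 1452 ppm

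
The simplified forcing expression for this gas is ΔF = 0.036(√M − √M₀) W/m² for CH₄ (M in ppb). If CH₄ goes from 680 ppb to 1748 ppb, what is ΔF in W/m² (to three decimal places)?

CH₄: 0.036 × (√1748 − √680) = 0.036 × (41.8091 − 26.0768) = 0.036 × 15.7323 = 0.5664 W/m².

ΔF = 0.566 W/m²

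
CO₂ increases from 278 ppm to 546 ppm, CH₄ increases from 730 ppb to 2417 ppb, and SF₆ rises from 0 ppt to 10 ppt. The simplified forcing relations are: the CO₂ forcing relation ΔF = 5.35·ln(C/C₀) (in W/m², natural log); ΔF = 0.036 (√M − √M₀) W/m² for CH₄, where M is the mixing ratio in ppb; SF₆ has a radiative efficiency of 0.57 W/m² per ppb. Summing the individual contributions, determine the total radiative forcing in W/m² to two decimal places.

CO₂: 5.35 × ln(546/278) = 5.35 × ln(1.96403) = 5.35 × 0.67500 = 3.6113 W/m².
CH₄: 0.036 × (√2417 − √730) = 0.036 × (49.1630 − 27.0185) = 0.036 × 22.1445 = 0.7972 W/m².
SF₆: Δ = 10 − 0 = 10 ppt = 0.010 ppb; ΔF = 0.57 × 0.010 = 0.0057 W/m².
Total ΔF = 3.6113 + 0.7972 + 0.0057 = 4.4142 W/m².

ΔF = 4.41 W/m²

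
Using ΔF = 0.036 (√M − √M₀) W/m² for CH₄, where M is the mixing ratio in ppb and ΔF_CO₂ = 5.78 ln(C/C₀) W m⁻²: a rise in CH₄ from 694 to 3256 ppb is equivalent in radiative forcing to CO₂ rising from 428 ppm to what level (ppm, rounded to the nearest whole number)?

C ≈ 518 ppm

CH₄ forcing: 0.036 × (√3256 − √694) = 0.036 × (57.0614 − 26.3439) = 0.036 × 30.7175 = 1.10583 W/m².
Set 5.78 ln(C/428) = 1.10583: ln(C/428) = 1.10583/5.78 = 0.19132, so C = 428 × e^0.19132 = 428 × 1.21085 = 518.24 ppm.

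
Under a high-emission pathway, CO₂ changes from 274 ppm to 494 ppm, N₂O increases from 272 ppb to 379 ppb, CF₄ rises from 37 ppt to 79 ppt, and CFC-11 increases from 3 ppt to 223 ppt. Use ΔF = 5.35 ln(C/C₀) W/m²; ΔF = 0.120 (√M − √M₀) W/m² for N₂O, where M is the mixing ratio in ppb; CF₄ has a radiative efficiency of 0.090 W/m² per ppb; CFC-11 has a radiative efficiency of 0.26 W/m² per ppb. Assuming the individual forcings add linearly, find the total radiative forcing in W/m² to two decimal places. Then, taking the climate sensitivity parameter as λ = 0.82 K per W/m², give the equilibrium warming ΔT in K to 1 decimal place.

ΔF = 3.57 W/m²; ΔT = 2.9 K

CO₂: 5.35 × ln(494/274) = 5.35 × ln(1.80292) = 5.35 × 0.58941 = 3.1533 W/m².
N₂O: 0.120 × (√379 − √272) = 0.120 × (19.4679 − 16.4924) = 0.120 × 2.9755 = 0.3571 W/m².
CF₄: Δ = 79 − 37 = 42 ppt = 0.042 ppb; ΔF = 0.090 × 0.042 = 0.0038 W/m².
CFC-11: Δ = 223 − 3 = 220 ppt = 0.220 ppb; ΔF = 0.26 × 0.220 = 0.0572 W/m².
Total ΔF = 3.1533 + 0.3571 + 0.0038 + 0.0572 = 3.5714 W/m².
ΔT = λ ΔF = 0.82 × 3.57 = 2.9274 K.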